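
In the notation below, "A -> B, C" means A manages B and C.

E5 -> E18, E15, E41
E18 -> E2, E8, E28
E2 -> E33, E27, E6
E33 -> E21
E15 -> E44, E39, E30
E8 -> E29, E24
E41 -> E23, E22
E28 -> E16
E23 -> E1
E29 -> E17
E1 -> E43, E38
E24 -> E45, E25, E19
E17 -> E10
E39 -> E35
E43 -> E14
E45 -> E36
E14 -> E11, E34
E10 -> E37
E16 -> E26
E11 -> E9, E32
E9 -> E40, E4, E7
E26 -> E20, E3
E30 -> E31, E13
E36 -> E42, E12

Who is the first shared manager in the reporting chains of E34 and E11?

E14

E34's chain of managers is E14, E43, E1, E23, E41, E5. E11's chain of managers is E14, E43, E1, E23, E41, E5. The first manager that appears in both chains is E14.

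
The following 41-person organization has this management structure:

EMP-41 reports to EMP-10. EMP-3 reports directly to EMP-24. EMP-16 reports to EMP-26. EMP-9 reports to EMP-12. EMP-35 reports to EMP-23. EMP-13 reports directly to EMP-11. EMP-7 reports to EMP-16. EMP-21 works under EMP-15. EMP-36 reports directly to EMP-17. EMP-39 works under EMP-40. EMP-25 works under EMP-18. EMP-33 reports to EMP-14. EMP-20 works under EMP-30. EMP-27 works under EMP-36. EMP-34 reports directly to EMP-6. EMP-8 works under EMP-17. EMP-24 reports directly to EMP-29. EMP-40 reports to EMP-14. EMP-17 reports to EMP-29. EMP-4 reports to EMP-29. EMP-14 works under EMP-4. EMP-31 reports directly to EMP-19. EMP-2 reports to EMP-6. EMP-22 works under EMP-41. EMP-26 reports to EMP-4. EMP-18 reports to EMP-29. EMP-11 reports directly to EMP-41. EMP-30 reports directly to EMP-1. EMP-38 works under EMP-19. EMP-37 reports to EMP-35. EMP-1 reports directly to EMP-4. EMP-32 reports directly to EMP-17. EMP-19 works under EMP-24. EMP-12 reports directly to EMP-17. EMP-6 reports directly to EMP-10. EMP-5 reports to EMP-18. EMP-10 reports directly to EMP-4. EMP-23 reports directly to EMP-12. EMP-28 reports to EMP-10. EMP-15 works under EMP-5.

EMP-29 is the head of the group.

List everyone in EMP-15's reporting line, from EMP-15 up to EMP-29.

EMP-15 -> EMP-5 -> EMP-18 -> EMP-29

EMP-15 reports to EMP-5. EMP-5 reports to EMP-18. EMP-18 reports to EMP-29. EMP-29 is at the top.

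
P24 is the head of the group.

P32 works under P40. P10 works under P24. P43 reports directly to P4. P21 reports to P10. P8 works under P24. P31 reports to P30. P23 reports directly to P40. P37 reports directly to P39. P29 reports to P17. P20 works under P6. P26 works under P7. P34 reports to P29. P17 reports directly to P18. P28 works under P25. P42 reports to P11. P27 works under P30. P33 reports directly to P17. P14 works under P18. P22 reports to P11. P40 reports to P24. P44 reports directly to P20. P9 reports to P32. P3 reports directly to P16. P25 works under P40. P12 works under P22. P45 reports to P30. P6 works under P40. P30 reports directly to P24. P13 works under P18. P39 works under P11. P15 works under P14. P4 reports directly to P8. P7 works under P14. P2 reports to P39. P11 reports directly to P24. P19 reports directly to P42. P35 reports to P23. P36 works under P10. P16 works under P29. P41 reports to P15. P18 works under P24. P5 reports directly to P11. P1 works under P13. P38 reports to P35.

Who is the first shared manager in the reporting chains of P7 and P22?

P24

P7's chain of managers is P14, P18, P24. P22's chain of managers is P11, P24. The first manager that appears in both chains is P24.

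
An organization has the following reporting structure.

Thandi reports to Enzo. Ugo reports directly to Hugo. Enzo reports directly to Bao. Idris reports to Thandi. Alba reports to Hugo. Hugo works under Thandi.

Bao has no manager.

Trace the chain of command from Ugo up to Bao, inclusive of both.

Ugo -> Hugo -> Thandi -> Enzo -> Bao

Ugo reports to Hugo. Hugo reports to Thandi. Thandi reports to Enzo. Enzo reports to Bao. Bao is at the top.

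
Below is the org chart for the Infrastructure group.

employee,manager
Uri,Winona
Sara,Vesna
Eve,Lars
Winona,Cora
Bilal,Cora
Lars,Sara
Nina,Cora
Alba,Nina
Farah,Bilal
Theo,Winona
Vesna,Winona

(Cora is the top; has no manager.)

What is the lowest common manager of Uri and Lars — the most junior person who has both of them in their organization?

Uri's chain of managers is Winona, Cora. Lars's chain of managers is Sara, Vesna, Winona, Cora. The first manager that appears in both chains is Winona.

Winona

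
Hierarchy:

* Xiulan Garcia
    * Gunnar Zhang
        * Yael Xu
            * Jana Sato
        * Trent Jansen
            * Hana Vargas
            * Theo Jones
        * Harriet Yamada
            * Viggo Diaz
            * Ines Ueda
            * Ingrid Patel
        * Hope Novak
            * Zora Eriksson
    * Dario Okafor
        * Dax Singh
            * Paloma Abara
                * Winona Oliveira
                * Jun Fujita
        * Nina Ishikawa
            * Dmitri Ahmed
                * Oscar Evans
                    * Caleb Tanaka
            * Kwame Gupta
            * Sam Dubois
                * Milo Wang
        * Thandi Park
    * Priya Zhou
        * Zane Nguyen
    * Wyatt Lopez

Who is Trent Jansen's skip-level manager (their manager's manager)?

Xiulan Garcia

Trent Jansen reports to Gunnar Zhang, and Gunnar Zhang reports to Xiulan Garcia. So Trent Jansen's skip-level manager is Xiulan Garcia.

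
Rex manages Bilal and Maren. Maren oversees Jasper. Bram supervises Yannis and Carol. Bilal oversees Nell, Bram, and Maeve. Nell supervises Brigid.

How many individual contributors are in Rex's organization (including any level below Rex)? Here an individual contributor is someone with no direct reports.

The people in Rex's organization with no one reporting to them are Jasper, Maeve, Carol, Yannis, Brigid. That is 5.

5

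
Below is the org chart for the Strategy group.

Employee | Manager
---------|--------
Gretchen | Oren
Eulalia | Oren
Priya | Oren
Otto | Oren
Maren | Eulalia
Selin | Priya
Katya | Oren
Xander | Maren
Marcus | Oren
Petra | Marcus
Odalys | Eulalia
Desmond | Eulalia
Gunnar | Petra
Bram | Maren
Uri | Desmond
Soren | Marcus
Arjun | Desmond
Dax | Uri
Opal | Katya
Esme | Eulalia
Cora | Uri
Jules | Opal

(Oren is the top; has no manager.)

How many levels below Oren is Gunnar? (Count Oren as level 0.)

3

Chain from Gunnar up to Oren: Gunnar → Petra → Marcus → Oren. That is 3 steps up, so Gunnar is 3 levels below Oren.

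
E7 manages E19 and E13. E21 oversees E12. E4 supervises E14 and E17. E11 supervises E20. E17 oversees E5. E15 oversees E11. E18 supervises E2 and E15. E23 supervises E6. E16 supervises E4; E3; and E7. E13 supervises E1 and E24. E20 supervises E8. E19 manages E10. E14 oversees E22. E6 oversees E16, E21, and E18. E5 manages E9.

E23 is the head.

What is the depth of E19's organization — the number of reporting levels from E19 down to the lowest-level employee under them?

The longest chain under E19 runs E19 → E10, which is 1 level below E19.

1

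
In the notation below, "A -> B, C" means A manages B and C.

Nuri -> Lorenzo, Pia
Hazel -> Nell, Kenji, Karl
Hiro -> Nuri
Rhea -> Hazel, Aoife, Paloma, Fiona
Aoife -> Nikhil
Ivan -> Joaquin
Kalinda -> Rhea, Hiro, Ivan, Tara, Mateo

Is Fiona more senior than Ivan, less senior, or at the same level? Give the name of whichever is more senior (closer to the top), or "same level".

Ivan

Fiona is 2 levels below Kalinda; Ivan is 1. Ivan is higher.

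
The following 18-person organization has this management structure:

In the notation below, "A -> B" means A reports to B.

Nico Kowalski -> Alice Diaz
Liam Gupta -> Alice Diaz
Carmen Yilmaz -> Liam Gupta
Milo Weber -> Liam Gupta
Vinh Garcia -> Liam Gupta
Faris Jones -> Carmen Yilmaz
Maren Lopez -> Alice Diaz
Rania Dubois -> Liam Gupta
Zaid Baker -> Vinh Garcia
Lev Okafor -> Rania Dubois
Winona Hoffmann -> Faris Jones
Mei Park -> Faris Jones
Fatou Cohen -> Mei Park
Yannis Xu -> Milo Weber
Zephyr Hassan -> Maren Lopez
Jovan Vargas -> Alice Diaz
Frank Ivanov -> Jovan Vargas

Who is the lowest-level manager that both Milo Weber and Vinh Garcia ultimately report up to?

Milo Weber's chain of managers is Liam Gupta, Alice Diaz. Vinh Garcia's chain of managers is Liam Gupta, Alice Diaz. The first manager that appears in both chains is Liam Gupta.

Liam Gupta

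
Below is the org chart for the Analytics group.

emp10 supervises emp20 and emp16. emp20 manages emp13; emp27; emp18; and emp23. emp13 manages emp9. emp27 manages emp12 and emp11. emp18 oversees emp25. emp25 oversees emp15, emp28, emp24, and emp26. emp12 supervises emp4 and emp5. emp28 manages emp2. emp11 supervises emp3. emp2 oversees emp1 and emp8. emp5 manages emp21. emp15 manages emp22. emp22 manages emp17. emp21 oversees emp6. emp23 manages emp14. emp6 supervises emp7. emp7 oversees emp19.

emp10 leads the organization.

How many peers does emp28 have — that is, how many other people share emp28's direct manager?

emp28 reports to emp25. emp25's other direct reports are emp26, emp15, emp24 — 3 peers.

3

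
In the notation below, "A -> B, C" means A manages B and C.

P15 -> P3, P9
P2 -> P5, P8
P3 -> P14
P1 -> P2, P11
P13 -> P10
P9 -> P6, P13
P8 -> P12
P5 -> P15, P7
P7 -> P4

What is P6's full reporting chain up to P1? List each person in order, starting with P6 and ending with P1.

P6 -> P9 -> P15 -> P5 -> P2 -> P1

P6 reports to P9. P9 reports to P15. P15 reports to P5. P5 reports to P2. P2 reports to P1. P1 is at the top.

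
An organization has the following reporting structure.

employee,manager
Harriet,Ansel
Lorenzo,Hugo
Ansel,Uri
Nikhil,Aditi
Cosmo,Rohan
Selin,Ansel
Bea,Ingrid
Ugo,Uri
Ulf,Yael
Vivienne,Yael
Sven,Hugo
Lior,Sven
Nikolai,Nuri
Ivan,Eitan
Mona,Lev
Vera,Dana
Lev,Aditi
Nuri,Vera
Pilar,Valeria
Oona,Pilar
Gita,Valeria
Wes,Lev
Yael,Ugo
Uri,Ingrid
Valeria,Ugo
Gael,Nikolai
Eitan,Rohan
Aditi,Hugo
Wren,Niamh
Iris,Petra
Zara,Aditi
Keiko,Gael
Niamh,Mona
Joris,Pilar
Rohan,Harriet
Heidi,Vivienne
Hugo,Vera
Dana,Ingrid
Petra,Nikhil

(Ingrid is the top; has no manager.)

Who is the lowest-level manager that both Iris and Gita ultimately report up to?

Iris's chain of managers is Petra, Nikhil, Aditi, Hugo, Vera, Dana, Ingrid. Gita's chain of managers is Valeria, Ugo, Uri, Ingrid. The first manager that appears in both chains is Ingrid.

Ingrid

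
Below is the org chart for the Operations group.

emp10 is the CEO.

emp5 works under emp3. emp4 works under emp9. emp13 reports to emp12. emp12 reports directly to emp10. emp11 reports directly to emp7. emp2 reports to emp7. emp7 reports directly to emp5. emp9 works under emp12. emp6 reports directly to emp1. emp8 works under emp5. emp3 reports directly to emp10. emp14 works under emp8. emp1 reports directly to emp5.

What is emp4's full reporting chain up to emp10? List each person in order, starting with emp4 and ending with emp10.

emp4 -> emp9 -> emp12 -> emp10

emp4 reports to emp9. emp9 reports to emp12. emp12 reports to emp10. emp10 is at the top.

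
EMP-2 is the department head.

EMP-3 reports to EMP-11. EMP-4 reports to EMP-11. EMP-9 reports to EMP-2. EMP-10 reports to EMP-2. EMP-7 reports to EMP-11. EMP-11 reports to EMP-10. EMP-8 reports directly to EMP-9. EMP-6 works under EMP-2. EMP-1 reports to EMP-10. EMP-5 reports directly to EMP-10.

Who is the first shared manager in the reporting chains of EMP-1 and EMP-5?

EMP-10

EMP-1's chain of managers is EMP-10, EMP-2. EMP-5's chain of managers is EMP-10, EMP-2. The first manager that appears in both chains is EMP-10.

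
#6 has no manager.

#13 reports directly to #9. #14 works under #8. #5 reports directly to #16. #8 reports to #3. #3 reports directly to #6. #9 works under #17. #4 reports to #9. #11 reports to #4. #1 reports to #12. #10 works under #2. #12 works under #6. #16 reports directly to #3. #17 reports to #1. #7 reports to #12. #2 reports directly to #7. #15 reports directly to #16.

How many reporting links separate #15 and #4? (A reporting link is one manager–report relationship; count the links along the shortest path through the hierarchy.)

8

#15 is 3 levels below #6, and #4 is 5 levels below #6 (their lowest common manager). The shortest path runs up from #15 to #6 and back down to #4: 3 + 5 = 8 links.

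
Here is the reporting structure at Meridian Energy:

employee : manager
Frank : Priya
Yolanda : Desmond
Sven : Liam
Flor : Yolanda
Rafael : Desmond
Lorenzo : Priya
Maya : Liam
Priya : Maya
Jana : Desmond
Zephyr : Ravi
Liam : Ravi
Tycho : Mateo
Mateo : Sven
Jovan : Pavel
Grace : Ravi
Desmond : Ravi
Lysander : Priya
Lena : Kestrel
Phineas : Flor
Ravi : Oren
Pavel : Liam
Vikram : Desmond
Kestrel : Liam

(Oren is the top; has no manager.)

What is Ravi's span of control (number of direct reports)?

4

Ravi directly manages Grace, Desmond, Liam, Zephyr. That is 4 direct reports.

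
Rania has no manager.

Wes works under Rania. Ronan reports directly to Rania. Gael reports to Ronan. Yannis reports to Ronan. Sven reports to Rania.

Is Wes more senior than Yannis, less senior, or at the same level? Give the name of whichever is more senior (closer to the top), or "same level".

Wes is 1 level below Rania; Yannis is 2. Wes is higher.

Wes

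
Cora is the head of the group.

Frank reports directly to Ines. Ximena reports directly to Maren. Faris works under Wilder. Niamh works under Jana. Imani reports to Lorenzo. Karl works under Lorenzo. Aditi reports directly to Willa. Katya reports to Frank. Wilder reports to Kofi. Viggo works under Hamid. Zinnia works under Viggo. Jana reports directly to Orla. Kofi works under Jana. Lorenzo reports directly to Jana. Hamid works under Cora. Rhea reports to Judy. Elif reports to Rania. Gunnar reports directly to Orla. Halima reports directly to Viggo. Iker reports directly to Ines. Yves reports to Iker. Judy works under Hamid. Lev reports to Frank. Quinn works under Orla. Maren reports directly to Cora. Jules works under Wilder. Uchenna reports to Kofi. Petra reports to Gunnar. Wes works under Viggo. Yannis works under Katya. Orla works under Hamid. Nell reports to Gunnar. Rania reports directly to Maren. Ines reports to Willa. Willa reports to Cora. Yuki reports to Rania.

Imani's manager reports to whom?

Jana

Imani reports to Lorenzo, and Lorenzo reports to Jana. So Imani's skip-level manager is Jana.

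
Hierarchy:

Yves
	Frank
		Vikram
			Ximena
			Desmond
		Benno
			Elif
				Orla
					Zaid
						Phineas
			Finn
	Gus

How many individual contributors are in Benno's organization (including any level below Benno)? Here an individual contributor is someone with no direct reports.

2

The people in Benno's organization with no one reporting to them are Finn, Phineas. That is 2.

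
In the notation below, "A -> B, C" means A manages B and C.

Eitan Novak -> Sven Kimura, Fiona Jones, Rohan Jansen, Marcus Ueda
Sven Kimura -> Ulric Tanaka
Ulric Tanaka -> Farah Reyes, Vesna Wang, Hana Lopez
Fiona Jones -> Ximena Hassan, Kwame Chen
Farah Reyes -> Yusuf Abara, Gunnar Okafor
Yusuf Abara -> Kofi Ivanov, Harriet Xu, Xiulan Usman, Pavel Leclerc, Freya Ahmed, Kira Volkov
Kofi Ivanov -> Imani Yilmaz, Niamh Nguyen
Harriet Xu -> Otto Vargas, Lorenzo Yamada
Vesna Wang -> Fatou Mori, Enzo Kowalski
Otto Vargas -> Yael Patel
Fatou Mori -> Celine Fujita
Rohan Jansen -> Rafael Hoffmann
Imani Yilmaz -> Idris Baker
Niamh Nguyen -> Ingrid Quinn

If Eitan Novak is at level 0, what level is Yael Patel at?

7

Chain from Yael Patel up to Eitan Novak: Yael Patel → Otto Vargas → Harriet Xu → Yusuf Abara → Farah Reyes → Ulric Tanaka → Sven Kimura → Eitan Novak. That is 7 steps up, so Yael Patel is 7 levels below Eitan Novak.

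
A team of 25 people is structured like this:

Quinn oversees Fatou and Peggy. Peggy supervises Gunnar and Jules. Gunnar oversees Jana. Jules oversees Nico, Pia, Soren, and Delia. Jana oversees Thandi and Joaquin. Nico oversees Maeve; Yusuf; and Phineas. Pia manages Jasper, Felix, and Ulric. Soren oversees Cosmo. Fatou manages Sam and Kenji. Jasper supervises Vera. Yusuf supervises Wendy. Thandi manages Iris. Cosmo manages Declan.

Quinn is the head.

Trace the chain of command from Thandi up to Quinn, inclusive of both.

Thandi -> Jana -> Gunnar -> Peggy -> Quinn

Thandi reports to Jana. Jana reports to Gunnar. Gunnar reports to Peggy. Peggy reports to Quinn. Quinn is at the top.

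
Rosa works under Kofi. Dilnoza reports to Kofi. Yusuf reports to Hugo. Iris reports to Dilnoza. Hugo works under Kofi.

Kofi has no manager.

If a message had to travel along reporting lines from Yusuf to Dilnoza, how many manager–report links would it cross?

3

Yusuf is 2 levels below Kofi, and Dilnoza is 1 level below Kofi (their lowest common manager). The shortest path runs up from Yusuf to Kofi and back down to Dilnoza: 2 + 1 = 3 links.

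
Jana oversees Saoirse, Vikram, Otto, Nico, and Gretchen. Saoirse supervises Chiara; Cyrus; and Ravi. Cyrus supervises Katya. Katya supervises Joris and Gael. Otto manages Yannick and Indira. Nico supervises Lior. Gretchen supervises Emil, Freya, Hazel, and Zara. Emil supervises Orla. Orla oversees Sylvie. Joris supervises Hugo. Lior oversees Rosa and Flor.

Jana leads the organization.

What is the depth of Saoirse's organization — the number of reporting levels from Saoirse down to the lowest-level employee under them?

The longest chain under Saoirse runs Saoirse → Cyrus → Katya → Joris → Hugo, which is 4 levels below Saoirse.

4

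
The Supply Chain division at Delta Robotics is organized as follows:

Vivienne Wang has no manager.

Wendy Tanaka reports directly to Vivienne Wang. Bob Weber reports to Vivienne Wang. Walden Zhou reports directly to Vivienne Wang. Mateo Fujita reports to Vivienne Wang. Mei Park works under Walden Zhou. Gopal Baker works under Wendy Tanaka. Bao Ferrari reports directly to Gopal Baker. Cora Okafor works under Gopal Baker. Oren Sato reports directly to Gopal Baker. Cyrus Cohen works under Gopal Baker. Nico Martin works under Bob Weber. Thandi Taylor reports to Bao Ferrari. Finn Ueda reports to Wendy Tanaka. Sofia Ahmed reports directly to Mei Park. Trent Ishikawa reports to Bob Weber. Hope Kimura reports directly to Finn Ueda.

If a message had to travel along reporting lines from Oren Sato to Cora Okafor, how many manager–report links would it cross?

2

Oren Sato is 1 level below Gopal Baker, and Cora Okafor is 1 level below Gopal Baker (their lowest common manager). The shortest path runs up from Oren Sato to Gopal Baker and back down to Cora Okafor: 1 + 1 = 2 links.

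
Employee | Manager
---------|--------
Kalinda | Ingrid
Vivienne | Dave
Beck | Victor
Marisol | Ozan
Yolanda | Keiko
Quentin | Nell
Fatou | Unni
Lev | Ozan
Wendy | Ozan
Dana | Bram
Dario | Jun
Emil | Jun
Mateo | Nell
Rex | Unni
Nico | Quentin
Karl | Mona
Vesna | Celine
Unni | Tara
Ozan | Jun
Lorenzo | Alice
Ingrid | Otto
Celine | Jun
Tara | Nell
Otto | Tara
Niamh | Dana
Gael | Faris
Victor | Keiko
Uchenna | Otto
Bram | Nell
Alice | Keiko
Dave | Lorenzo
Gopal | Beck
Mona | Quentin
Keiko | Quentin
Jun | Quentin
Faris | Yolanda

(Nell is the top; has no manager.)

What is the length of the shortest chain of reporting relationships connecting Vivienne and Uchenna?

9

Vivienne is 6 levels below Nell, and Uchenna is 3 levels below Nell (their lowest common manager). The shortest path runs up from Vivienne to Nell and back down to Uchenna: 6 + 3 = 9 links.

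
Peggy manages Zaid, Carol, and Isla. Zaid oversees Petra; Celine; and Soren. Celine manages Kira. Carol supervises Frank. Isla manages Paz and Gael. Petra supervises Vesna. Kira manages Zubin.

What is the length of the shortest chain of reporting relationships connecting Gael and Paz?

2

Gael is 1 level below Isla, and Paz is 1 level below Isla (their lowest common manager). The shortest path runs up from Gael to Isla and back down to Paz: 1 + 1 = 2 links.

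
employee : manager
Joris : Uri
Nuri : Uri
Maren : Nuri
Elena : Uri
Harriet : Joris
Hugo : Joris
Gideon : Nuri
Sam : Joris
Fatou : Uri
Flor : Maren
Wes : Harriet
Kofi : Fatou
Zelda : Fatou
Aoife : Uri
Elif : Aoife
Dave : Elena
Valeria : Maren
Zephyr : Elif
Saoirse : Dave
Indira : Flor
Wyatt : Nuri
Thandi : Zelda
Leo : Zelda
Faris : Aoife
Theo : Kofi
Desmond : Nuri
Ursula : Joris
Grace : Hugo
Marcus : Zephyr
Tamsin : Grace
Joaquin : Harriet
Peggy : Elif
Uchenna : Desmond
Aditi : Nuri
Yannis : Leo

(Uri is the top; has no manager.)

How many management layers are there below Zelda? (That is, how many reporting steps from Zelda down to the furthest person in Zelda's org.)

2

The longest chain under Zelda runs Zelda → Leo → Yannis, which is 2 levels below Zelda.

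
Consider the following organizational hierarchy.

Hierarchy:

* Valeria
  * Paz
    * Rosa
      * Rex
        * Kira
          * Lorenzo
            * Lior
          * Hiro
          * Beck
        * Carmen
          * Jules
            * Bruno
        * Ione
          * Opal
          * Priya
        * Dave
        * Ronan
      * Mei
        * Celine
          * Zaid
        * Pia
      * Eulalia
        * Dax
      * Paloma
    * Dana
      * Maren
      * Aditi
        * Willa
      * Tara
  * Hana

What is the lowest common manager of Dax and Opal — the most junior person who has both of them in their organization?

Dax's chain of managers is Eulalia, Rosa, Paz, Valeria. Opal's chain of managers is Ione, Rex, Rosa, Paz, Valeria. The first manager that appears in both chains is Rosa.

Rosa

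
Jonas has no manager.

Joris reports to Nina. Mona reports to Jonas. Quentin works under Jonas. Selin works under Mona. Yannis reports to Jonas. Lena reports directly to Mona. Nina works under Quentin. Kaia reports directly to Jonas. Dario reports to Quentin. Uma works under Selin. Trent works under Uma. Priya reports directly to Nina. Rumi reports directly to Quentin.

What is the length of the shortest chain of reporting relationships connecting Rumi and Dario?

Rumi is 1 level below Quentin, and Dario is 1 level below Quentin (their lowest common manager). The shortest path runs up from Rumi to Quentin and back down to Dario: 1 + 1 = 2 links.

2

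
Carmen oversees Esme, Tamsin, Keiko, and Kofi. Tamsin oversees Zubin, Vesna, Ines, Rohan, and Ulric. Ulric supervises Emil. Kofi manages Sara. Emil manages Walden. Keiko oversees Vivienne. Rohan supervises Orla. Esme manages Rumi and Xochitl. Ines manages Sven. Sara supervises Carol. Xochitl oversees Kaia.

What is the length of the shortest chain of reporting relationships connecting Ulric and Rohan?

Ulric is 1 level below Tamsin, and Rohan is 1 level below Tamsin (their lowest common manager). The shortest path runs up from Ulric to Tamsin and back down to Rohan: 1 + 1 = 2 links.

2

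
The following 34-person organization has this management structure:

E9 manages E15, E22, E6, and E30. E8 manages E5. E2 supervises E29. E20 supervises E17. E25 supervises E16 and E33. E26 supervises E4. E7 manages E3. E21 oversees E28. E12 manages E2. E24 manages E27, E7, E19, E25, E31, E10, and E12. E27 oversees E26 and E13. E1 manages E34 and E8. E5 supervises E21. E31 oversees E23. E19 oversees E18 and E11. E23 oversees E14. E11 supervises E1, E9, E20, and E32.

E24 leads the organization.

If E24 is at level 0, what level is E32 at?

Chain from E32 up to E24: E32 → E11 → E19 → E24. That is 3 steps up, so E32 is 3 levels below E24.

3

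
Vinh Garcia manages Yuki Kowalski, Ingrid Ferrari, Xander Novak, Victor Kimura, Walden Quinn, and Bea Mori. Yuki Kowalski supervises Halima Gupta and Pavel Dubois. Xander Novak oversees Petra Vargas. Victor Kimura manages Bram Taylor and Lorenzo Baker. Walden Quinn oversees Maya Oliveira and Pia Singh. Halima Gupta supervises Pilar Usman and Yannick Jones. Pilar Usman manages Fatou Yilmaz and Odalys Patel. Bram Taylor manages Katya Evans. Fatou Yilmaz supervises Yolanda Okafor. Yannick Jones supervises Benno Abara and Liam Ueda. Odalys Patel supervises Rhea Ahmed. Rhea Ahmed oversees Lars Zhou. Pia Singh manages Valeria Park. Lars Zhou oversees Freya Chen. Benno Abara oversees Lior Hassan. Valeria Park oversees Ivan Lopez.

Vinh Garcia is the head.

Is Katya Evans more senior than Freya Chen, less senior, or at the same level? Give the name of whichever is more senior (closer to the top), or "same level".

Katya Evans is 3 levels below Vinh Garcia; Freya Chen is 7. Katya Evans is higher.

Katya Evans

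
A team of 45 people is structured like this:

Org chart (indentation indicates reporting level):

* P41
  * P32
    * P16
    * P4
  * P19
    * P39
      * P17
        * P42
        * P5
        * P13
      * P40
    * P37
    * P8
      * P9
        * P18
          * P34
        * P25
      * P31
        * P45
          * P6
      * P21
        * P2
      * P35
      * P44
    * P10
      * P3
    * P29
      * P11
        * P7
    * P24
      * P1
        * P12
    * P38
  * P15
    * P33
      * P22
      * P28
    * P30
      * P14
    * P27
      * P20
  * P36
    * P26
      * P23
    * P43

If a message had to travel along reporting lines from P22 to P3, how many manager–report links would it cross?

P22 is 3 levels below P41, and P3 is 3 levels below P41 (their lowest common manager). The shortest path runs up from P22 to P41 and back down to P3: 3 + 3 = 6 links.

6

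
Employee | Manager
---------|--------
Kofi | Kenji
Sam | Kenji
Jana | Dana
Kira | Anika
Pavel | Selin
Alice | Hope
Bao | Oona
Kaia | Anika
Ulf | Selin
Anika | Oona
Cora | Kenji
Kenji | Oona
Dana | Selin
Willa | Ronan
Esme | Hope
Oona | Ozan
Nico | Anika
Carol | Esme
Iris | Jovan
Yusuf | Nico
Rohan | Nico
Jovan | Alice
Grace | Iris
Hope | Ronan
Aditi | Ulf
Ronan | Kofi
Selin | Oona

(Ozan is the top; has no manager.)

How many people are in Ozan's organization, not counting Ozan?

Ozan directly manages Oona. Under Oona: Bao, Anika, Kaia, Kira, Nico, Rohan, Yusuf, Selin, Dana, Jana, Pavel, Ulf, Aditi, Kenji, Cora, Sam, Kofi, Ronan, Hope, Esme, Carol, Alice, Jovan, Iris, Grace, Willa (26). That's 27 in total.

27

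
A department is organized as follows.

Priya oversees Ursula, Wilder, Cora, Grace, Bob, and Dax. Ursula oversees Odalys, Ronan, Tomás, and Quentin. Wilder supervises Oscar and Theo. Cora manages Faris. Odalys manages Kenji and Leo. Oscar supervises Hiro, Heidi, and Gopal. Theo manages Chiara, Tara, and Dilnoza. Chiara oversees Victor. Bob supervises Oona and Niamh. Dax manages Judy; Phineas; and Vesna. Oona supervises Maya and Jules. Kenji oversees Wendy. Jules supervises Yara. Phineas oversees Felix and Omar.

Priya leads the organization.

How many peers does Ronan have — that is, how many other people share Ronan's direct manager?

3

Ronan reports to Ursula. Ursula's other direct reports are Odalys, Tomás, Quentin — 3 peers.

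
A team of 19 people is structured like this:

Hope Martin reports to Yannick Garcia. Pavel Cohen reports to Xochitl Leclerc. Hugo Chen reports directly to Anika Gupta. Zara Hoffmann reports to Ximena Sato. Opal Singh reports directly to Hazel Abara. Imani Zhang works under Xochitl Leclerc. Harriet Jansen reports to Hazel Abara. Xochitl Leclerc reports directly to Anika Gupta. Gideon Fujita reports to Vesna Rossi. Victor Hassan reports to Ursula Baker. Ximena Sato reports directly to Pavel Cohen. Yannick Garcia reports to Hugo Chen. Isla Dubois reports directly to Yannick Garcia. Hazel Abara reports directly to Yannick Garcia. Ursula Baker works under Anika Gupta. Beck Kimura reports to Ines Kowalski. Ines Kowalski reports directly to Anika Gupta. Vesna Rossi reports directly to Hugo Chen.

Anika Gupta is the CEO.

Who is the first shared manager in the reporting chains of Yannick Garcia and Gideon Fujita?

Hugo Chen

Yannick Garcia's chain of managers is Hugo Chen, Anika Gupta. Gideon Fujita's chain of managers is Vesna Rossi, Hugo Chen, Anika Gupta. The first manager that appears in both chains is Hugo Chen.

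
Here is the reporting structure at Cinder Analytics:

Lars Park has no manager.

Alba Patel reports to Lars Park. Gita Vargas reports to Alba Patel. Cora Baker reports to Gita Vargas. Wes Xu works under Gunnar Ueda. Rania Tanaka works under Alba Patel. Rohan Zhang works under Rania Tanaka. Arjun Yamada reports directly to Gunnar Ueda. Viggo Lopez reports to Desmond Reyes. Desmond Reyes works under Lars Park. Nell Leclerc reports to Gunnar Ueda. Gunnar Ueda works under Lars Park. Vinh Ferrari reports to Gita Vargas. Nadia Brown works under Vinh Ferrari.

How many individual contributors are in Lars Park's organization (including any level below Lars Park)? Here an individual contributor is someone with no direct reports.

The people in Lars Park's organization with no one reporting to them are Viggo Lopez, Cora Baker, Nadia Brown, Rohan Zhang, Nell Leclerc, Wes Xu, Arjun Yamada. That is 7.

7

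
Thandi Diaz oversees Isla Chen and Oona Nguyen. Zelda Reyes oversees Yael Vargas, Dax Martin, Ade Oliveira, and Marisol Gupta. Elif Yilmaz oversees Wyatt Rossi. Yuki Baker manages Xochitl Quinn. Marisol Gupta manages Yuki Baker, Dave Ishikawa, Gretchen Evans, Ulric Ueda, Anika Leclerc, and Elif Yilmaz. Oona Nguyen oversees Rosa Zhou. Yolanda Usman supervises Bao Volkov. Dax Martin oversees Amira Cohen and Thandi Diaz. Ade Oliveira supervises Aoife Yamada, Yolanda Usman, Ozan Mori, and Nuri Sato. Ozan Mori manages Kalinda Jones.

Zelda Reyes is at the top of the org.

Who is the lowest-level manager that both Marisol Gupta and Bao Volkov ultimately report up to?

Zelda Reyes

Marisol Gupta's chain of managers is Zelda Reyes. Bao Volkov's chain of managers is Yolanda Usman, Ade Oliveira, Zelda Reyes. The first manager that appears in both chains is Zelda Reyes.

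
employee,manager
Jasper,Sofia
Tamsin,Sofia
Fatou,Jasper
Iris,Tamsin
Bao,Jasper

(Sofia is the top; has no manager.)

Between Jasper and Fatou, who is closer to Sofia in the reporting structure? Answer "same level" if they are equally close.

Jasper

Jasper is 1 level below Sofia; Fatou is 2. Jasper is higher.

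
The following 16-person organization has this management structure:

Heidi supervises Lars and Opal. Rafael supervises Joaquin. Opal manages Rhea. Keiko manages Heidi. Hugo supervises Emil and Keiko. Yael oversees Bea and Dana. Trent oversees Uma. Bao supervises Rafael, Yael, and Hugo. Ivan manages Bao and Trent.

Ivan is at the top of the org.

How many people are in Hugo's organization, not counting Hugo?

6

Hugo directly manages Keiko, Emil. Under Keiko: Heidi, Opal, Rhea, Lars (4). Emil has no reports. So Hugo's organization is 2 direct reports plus everyone under them: 5 + 1 = 6.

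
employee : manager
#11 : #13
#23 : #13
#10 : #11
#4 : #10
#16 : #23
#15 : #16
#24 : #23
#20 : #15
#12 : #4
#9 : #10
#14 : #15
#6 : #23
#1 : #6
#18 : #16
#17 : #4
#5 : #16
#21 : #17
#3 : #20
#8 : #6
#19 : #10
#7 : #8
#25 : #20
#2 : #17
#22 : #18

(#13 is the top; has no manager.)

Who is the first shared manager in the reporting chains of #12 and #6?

#13

#12's chain of managers is #4, #10, #11, #13. #6's chain of managers is #23, #13. The first manager that appears in both chains is #13.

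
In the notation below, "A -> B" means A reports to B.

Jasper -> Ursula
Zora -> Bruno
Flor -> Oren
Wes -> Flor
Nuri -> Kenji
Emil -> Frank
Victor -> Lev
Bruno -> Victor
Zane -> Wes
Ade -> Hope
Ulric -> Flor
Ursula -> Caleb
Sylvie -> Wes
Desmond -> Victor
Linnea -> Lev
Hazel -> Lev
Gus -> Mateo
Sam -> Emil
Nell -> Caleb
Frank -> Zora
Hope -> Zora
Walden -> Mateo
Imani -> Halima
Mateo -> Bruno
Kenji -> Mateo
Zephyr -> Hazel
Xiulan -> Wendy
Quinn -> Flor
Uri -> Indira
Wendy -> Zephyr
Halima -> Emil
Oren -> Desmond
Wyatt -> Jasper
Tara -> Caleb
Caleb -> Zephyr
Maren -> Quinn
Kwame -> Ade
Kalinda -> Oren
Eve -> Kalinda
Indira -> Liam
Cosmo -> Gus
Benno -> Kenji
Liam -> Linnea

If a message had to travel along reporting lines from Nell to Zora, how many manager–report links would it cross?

7

Nell is 4 levels below Lev, and Zora is 3 levels below Lev (their lowest common manager). The shortest path runs up from Nell to Lev and back down to Zora: 4 + 3 = 7 links.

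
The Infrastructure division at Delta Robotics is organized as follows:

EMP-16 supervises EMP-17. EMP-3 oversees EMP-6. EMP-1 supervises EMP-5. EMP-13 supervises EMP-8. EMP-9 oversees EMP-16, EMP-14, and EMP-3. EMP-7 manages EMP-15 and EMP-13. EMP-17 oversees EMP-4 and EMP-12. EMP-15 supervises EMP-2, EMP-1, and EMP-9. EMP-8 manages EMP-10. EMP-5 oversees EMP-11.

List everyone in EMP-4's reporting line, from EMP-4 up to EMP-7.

EMP-4 -> EMP-17 -> EMP-16 -> EMP-9 -> EMP-15 -> EMP-7

EMP-4 reports to EMP-17. EMP-17 reports to EMP-16. EMP-16 reports to EMP-9. EMP-9 reports to EMP-15. EMP-15 reports to EMP-7. EMP-7 is at the top.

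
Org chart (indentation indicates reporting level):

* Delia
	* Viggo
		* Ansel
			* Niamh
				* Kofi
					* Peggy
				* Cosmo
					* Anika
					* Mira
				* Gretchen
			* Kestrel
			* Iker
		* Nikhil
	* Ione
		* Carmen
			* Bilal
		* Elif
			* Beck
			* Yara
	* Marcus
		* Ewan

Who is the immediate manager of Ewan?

Marcus

Ewan reports directly to Marcus.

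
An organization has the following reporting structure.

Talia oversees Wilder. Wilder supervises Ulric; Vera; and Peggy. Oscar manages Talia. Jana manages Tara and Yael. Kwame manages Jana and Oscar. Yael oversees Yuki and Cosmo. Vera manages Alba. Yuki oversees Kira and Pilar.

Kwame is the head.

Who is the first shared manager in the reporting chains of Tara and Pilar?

Jana

Tara's chain of managers is Jana, Kwame. Pilar's chain of managers is Yuki, Yael, Jana, Kwame. The first manager that appears in both chains is Jana.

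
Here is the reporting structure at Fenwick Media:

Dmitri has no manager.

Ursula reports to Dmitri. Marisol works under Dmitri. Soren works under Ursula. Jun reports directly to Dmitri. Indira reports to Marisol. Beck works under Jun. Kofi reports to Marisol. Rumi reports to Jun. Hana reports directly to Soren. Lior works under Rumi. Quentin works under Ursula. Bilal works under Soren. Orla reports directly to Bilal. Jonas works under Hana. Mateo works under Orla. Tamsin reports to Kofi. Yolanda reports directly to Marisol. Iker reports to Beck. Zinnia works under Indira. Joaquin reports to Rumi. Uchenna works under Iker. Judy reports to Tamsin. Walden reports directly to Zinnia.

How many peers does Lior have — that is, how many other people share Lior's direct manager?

Lior reports to Rumi. Rumi's other direct reports are Joaquin — 1 peer.

1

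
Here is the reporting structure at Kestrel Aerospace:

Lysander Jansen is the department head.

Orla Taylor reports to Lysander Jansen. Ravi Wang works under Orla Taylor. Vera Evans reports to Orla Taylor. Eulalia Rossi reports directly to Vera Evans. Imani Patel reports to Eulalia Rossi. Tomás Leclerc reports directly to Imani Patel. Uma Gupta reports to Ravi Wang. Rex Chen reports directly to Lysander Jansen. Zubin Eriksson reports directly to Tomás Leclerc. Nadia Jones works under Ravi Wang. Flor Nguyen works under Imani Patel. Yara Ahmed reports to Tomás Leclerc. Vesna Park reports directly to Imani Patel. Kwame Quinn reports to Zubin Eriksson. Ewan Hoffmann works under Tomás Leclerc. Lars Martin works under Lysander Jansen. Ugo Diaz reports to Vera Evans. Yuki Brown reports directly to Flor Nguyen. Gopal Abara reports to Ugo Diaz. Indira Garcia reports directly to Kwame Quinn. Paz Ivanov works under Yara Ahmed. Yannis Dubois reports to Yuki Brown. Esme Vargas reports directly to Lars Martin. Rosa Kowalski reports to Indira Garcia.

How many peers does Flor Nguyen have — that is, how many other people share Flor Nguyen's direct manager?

Flor Nguyen reports to Imani Patel. Imani Patel's other direct reports are Tomás Leclerc, Vesna Park — 2 peers.

2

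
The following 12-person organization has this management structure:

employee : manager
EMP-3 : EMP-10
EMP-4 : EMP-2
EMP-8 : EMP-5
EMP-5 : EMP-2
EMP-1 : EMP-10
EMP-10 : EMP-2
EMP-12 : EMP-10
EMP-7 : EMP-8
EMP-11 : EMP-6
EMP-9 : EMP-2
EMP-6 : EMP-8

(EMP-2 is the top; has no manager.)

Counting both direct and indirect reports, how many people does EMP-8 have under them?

3

EMP-8 directly manages EMP-7, EMP-6. EMP-7 has no reports. Under EMP-6: EMP-11 (1). So EMP-8's organization is 2 direct reports plus everyone under them: 1 + 2 = 3.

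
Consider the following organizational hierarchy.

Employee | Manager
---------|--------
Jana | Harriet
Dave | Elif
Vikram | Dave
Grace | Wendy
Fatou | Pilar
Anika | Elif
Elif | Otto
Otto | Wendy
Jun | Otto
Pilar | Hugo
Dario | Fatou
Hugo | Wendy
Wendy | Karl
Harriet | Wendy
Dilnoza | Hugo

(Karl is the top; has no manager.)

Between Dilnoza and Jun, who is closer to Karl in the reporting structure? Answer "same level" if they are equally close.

Both Dilnoza and Jun are 3 levels below Karl.

same level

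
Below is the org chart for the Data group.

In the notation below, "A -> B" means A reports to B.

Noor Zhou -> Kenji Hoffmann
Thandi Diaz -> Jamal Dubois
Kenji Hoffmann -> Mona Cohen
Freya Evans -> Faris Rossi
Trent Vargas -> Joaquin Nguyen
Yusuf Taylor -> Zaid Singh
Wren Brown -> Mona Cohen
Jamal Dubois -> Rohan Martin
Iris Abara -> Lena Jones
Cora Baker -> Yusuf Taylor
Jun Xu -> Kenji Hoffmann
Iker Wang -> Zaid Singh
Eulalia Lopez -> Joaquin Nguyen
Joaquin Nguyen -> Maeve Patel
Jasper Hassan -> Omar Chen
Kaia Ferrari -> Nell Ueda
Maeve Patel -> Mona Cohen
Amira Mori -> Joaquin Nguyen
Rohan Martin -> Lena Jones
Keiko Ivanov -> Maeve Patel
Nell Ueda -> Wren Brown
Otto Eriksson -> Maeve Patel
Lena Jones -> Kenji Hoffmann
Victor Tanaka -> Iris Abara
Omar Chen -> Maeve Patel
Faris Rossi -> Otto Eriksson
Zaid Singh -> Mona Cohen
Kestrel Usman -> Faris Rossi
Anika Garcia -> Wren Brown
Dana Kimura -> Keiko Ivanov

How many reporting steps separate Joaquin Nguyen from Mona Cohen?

2

Chain from Joaquin Nguyen up to Mona Cohen: Joaquin Nguyen → Maeve Patel → Mona Cohen. That is 2 steps up, so Joaquin Nguyen is 2 levels below Mona Cohen.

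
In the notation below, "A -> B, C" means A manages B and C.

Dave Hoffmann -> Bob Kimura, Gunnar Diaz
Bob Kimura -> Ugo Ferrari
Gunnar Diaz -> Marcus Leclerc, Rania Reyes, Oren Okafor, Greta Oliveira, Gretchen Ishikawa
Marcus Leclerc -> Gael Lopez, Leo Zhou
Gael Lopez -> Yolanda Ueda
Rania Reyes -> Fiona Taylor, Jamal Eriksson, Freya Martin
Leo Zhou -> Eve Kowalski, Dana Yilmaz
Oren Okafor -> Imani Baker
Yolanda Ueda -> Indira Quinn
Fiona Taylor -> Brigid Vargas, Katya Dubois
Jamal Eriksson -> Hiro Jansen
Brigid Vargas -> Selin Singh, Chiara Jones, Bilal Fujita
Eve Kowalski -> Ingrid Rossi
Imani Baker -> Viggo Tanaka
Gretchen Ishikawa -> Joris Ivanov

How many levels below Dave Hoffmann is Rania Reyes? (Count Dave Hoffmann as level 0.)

Chain from Rania Reyes up to Dave Hoffmann: Rania Reyes → Gunnar Diaz → Dave Hoffmann. That is 2 steps up, so Rania Reyes is 2 levels below Dave Hoffmann.

2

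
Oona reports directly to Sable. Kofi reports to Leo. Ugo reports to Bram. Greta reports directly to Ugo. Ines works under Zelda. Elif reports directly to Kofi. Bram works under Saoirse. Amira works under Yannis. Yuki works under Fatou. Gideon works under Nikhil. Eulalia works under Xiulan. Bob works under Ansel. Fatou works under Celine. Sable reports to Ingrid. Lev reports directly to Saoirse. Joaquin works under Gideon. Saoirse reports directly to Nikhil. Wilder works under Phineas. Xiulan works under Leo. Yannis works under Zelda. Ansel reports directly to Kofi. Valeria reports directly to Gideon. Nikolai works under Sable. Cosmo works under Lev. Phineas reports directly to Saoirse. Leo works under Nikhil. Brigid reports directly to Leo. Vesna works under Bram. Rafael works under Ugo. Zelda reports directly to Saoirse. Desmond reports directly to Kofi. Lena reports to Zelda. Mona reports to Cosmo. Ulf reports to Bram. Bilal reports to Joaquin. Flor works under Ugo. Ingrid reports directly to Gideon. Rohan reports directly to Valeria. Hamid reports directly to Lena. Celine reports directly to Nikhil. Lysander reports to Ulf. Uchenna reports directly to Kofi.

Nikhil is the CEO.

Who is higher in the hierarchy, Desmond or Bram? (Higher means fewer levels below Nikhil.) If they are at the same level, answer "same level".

Bram

Desmond is 3 levels below Nikhil; Bram is 2. Bram is higher.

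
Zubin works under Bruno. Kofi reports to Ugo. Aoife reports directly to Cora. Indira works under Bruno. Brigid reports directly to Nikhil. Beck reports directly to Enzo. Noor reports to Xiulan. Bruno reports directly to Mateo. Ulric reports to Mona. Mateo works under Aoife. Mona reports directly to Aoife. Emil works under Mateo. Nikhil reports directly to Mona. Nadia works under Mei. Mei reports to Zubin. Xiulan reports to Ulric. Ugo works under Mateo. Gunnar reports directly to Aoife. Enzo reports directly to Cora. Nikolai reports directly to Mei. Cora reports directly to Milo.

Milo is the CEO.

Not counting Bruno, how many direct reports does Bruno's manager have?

2

Bruno reports to Mateo. Mateo's other direct reports are Emil, Ugo — 2 peers.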